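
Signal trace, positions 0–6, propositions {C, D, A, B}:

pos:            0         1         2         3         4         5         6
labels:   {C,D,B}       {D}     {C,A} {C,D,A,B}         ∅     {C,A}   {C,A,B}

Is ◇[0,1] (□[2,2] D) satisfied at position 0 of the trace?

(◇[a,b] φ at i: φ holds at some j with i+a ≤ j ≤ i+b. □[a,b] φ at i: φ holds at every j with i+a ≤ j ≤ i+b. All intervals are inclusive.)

Check □[2,2] D at each j in [0,1]:
  j=0: fails at 2
  j=1: holds on [3,3]
Found at j=1 → formula holds.

True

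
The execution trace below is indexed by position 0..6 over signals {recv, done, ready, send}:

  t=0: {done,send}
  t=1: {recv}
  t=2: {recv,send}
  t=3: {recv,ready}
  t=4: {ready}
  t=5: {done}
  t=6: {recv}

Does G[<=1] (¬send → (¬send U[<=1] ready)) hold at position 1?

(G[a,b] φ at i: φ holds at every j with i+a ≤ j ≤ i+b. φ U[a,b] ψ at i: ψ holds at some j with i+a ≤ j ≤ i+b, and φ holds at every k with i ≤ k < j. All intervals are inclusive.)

No

Check (¬send → (¬send U[<=1] ready)) at every j in [1,2]:
  j=1: antecedent true; consequent fails → ✗
  j=2: antecedent false → ✓
Fails at j=1 → formula fails.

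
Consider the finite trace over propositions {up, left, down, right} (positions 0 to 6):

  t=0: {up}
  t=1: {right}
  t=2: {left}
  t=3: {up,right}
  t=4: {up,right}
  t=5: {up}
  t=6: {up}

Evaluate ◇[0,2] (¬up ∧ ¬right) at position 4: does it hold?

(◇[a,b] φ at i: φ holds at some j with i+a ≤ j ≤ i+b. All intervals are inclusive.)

False

Check (¬up ∧ ¬right) at each j in [4,6]:
  j=4: false
  j=5: false
  j=6: false
No position in the window satisfies it → formula fails.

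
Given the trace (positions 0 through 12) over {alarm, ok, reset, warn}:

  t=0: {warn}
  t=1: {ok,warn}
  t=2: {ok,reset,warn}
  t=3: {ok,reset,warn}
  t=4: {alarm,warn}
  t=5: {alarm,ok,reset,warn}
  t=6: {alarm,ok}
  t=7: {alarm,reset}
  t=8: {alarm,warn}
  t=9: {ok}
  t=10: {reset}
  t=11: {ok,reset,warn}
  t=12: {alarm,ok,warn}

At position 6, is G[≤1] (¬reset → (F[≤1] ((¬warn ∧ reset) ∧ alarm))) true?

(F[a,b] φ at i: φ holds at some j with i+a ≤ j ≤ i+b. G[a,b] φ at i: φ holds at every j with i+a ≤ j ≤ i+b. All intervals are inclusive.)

Holds

Check (¬reset → (F[≤1] ((¬warn ∧ reset) ∧ alarm))) at every j in [6,7]:
  j=6: antecedent true; consequent holds (witness at 7) → ✓
  j=7: antecedent false → ✓
All positions satisfy it → formula holds.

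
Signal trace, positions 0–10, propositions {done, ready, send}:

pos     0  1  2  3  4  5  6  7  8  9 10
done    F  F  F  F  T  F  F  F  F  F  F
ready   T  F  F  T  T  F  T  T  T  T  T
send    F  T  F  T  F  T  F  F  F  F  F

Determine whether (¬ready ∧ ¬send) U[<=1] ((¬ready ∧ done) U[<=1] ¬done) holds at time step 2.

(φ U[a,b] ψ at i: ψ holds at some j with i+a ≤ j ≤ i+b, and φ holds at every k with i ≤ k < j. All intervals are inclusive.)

Yes

Need some j in [2,3] with ((¬ready ∧ done) U[<=1] ¬done), and (¬ready ∧ ¬send) at every k in [2,j-1].
  j=2: ((¬ready ∧ done) U[<=1] ¬done) holds; no prefix to check → satisfied.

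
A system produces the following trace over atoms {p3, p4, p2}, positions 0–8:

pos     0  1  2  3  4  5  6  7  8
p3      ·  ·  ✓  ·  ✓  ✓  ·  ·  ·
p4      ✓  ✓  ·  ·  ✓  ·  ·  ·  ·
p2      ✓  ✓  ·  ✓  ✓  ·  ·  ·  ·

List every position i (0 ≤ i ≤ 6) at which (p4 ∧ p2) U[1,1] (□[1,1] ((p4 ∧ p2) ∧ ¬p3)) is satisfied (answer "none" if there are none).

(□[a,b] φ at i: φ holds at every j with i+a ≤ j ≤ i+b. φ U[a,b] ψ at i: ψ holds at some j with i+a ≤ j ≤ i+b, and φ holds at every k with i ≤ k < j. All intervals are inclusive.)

none

Evaluate at each i in [0,6]:
  i=0: ✗ (no rhs in [1,1])
  i=1: ✗ (no rhs in [2,2])
  i=2: ✗ (no rhs in [3,3])
  i=3: ✗ (no rhs in [4,4])
  i=4: ✗ (no rhs in [5,5])
  i=5: ✗ (no rhs in [6,6])
  i=6: ✗ (no rhs in [7,7])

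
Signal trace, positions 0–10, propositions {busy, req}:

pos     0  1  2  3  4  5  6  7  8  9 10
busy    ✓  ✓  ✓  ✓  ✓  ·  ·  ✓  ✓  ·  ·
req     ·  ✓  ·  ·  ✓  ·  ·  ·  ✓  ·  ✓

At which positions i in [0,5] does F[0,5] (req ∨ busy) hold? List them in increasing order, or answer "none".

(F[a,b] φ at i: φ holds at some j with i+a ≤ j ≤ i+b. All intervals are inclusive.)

Evaluate at each i in [0,5]:
  i=0: ✓ (witness j=0)
  i=1: ✓ (witness j=1)
  i=2: ✓ (witness j=2)
  i=3: ✓ (witness j=3)
  i=4: ✓ (witness j=4)
  i=5: ✓ (witness j=7)

0, 1, 2, 3, 4, 5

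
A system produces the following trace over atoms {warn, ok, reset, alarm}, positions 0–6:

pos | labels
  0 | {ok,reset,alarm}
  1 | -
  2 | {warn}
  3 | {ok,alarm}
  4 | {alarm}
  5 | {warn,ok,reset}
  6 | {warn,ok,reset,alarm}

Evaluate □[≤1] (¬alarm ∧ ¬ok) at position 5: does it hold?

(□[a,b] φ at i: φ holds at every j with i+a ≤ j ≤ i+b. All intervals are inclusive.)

No

Check (¬alarm ∧ ¬ok) at every j in [5,6]:
  j=5: false
  j=6: false
Fails at j=5 → formula fails.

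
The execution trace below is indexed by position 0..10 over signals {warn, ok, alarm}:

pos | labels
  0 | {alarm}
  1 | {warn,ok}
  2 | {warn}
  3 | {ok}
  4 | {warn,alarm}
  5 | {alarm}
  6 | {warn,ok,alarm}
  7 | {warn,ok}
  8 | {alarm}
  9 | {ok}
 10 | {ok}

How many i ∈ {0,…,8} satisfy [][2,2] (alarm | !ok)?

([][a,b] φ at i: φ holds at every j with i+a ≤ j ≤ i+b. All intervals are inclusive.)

Evaluate at each i in [0,8]:
  i=0: ✓ (all of [2,2])
  i=1: ✗ (fails at j=3)
  i=2: ✓ (all of [4,4])
  i=3: ✓ (all of [5,5])
  i=4: ✓ (all of [6,6])
  i=5: ✗ (fails at j=7)
  i=6: ✓ (all of [8,8])
  i=7: ✗ (fails at j=9)
  i=8: ✗ (fails at j=10)
Positions where it holds: {0, 2, 3, 4, 6} → 5.

5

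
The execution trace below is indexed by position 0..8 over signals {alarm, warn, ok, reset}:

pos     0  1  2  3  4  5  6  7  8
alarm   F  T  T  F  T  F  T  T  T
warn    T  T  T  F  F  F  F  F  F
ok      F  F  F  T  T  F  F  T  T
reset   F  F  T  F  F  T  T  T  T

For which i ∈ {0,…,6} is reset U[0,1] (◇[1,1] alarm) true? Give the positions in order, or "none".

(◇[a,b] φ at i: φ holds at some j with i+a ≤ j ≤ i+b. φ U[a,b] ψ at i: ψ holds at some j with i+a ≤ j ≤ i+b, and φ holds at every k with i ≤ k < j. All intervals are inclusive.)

Evaluate at each i in [0,6]:
  i=0: ✓ (rhs at j=0)
  i=1: ✓ (rhs at j=1)
  i=2: ✓ (rhs at j=3; lhs holds on [2,2])
  i=3: ✓ (rhs at j=3)
  i=4: ✗ (lhs fails at k=4 before rhs at j=5)
  i=5: ✓ (rhs at j=5)
  i=6: ✓ (rhs at j=6)

0, 1, 2, 3, 5, 6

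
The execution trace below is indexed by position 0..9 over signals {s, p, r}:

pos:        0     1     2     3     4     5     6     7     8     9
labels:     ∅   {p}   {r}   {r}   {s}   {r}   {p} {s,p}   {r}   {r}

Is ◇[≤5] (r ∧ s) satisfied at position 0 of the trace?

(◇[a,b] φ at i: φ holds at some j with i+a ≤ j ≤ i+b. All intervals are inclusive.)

False

Check (r ∧ s) at each j in [0,5]:
  j=0: false
  j=1: false
  j=2: false
  j=3: false
  j=4: false
  j=5: false
No position in the window satisfies it → formula fails.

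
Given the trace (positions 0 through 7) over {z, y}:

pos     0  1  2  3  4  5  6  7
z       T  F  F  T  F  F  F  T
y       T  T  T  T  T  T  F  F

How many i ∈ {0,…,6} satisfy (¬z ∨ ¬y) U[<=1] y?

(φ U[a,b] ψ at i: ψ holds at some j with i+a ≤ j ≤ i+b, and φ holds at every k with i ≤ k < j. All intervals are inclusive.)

Evaluate at each i in [0,6]:
  i=0: ✓ (rhs at j=0)
  i=1: ✓ (rhs at j=1)
  i=2: ✓ (rhs at j=2)
  i=3: ✓ (rhs at j=3)
  i=4: ✓ (rhs at j=4)
  i=5: ✓ (rhs at j=5)
  i=6: ✗ (no rhs in [6,7])
Positions where it holds: {0, 1, 2, 3, 4, 5} → 6.

6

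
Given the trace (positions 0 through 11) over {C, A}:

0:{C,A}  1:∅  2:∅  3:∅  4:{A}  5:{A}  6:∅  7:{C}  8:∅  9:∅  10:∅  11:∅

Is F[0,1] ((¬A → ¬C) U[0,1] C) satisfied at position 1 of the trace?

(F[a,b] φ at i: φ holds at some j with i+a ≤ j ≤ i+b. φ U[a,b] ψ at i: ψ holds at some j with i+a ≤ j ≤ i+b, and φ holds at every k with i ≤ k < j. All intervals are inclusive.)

Does not hold

Check ((¬A → ¬C) U[0,1] C) at each j in [1,2]:
  j=1: fails
  j=2: fails
No position in the window satisfies it → formula fails.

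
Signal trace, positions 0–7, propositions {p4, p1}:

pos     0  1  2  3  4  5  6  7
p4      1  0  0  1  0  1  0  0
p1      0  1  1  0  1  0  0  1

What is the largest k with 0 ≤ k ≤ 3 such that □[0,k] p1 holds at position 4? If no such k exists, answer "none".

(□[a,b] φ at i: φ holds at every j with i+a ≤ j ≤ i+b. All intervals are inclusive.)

0

p1 must hold from j=4 onward; find where it first fails.
  j=4: holds
  j=5: fails
Holds on [4,4], so largest k = 0.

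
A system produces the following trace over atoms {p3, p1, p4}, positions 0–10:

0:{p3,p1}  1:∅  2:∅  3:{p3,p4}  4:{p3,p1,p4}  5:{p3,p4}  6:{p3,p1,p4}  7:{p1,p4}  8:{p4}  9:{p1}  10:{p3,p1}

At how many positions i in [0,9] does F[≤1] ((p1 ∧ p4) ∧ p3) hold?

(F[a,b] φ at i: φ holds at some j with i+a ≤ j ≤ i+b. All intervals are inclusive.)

4

Evaluate at each i in [0,9]:
  i=0: ✗ (none in [0,1])
  i=1: ✗ (none in [1,2])
  i=2: ✗ (none in [2,3])
  i=3: ✓ (witness j=4)
  i=4: ✓ (witness j=4)
  i=5: ✓ (witness j=6)
  i=6: ✓ (witness j=6)
  i=7: ✗ (none in [7,8])
  i=8: ✗ (none in [8,9])
  i=9: ✗ (none in [9,10])
Positions where it holds: {3, 4, 5, 6} → 4.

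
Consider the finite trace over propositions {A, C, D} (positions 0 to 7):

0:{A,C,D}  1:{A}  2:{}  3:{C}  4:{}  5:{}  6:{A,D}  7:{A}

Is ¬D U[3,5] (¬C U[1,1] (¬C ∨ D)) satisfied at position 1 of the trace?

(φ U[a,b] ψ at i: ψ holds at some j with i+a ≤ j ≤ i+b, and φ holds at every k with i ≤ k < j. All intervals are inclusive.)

Yes

Need some j in [4,6] with (¬C U[1,1] (¬C ∨ D)), and ¬D at every k in [1,j-1].
  j=4: (¬C U[1,1] (¬C ∨ D)) holds; ¬D holds at every k in [1,3] → satisfied.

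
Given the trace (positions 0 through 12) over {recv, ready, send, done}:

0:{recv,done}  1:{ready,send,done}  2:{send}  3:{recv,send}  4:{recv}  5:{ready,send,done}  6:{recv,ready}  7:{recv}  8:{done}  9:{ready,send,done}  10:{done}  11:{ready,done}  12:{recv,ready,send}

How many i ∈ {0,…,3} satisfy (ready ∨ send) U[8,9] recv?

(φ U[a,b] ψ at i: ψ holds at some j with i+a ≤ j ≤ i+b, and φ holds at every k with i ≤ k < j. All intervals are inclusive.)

0

Evaluate at each i in [0,3]:
  i=0: ✗ (no rhs in [8,9])
  i=1: ✗ (no rhs in [9,10])
  i=2: ✗ (no rhs in [10,11])
  i=3: ✗ (lhs fails at k=4 before rhs at j=12)
Positions where it holds: {} → 0.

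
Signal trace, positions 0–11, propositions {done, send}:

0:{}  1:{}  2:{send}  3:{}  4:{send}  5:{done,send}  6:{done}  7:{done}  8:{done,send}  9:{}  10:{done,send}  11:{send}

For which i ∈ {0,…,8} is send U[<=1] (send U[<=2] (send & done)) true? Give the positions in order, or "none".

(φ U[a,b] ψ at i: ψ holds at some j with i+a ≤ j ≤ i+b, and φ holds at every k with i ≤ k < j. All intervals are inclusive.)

Evaluate at each i in [0,8]:
  i=0: ✗ (no rhs in [0,1])
  i=1: ✗ (no rhs in [1,2])
  i=2: ✗ (no rhs in [2,3])
  i=3: ✗ (lhs fails at k=3 before rhs at j=4)
  i=4: ✓ (rhs at j=4)
  i=5: ✓ (rhs at j=5)
  i=6: ✗ (no rhs in [6,7])
  i=7: ✗ (lhs fails at k=7 before rhs at j=8)
  i=8: ✓ (rhs at j=8)

4, 5, 8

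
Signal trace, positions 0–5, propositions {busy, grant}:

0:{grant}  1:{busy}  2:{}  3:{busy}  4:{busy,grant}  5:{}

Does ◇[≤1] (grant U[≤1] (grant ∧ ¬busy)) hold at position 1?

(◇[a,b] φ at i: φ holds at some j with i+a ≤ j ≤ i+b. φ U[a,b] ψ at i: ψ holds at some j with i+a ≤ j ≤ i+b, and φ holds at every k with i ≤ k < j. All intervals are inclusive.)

False

Check (grant U[≤1] (grant ∧ ¬busy)) at each j in [1,2]:
  j=1: fails
  j=2: fails
No position in the window satisfies it → formula fails.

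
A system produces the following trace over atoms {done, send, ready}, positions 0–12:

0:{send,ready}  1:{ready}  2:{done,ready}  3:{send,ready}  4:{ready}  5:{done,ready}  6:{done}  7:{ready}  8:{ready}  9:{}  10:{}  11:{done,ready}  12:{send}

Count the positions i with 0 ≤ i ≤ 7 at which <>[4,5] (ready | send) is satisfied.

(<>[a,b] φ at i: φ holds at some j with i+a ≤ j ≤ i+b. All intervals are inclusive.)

Evaluate at each i in [0,7]:
  i=0: ✓ (witness j=4)
  i=1: ✓ (witness j=5)
  i=2: ✓ (witness j=7)
  i=3: ✓ (witness j=7)
  i=4: ✓ (witness j=8)
  i=5: ✗ (none in [9,10])
  i=6: ✓ (witness j=11)
  i=7: ✓ (witness j=11)
Positions where it holds: {0, 1, 2, 3, 4, 6, 7} → 7.

7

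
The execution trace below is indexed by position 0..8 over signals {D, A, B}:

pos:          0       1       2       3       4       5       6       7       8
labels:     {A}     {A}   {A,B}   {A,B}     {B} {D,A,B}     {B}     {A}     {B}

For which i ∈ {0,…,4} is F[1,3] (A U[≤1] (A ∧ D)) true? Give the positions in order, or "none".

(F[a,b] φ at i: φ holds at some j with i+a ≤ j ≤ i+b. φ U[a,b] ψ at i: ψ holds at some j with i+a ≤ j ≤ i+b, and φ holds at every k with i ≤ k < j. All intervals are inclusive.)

2, 3, 4

Evaluate at each i in [0,4]:
  i=0: ✗ (none in [1,3])
  i=1: ✗ (none in [2,4])
  i=2: ✓ (witness j=5)
  i=3: ✓ (witness j=5)
  i=4: ✓ (witness j=5)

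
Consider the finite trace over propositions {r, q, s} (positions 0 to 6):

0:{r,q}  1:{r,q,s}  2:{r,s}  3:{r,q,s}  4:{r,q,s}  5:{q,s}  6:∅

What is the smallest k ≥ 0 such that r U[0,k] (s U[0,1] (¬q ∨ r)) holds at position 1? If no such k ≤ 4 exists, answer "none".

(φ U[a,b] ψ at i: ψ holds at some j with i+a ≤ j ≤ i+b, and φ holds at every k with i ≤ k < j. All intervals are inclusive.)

Need earliest j ≥ 1 with (s U[0,1] (¬q ∨ r)), and r at every k in [1,j-1].
  j=1: rhs holds (empty prefix). k = 0.

0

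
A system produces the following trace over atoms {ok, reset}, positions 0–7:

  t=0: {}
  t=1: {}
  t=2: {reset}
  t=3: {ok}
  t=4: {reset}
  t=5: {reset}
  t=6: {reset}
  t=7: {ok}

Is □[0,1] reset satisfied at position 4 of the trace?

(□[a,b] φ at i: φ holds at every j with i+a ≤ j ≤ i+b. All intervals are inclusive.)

Holds

Check reset at every j in [4,5]:
  j=4: true
  j=5: true
All positions satisfy it → formula holds.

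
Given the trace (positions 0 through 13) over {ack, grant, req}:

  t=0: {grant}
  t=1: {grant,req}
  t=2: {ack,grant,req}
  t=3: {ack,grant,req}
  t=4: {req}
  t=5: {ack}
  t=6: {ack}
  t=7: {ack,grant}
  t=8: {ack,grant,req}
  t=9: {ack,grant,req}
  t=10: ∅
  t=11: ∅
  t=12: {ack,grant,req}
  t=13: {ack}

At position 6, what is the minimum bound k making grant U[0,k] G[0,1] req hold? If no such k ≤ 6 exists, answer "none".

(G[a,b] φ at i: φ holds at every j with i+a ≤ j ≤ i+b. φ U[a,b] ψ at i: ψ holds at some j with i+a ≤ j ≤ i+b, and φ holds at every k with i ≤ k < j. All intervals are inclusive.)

none

Need earliest j ≥ 6 with G[0,1] req, and grant at every k in [6,j-1].
  j=6: rhs fails.
  j=7: rhs fails.
  j=8: rhs holds but lhs fails at k=6.
  j=9: rhs fails.
  j=10: rhs fails.
  j=11: rhs fails.
  j=12: rhs fails.
No witness within the range → none.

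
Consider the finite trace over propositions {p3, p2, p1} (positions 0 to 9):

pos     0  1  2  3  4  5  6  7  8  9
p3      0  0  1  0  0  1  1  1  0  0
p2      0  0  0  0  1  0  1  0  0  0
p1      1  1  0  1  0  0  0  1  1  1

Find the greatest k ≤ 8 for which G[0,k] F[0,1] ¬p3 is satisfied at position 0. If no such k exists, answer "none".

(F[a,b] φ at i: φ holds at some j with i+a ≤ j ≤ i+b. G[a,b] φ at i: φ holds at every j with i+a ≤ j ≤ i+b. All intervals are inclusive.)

4

F[0,1] ¬p3 must hold from j=0 onward; find where it first fails.
  j=0: holds
  j=1: holds
  j=2: holds
  j=3: holds
  j=4: holds
  j=5: fails
Holds on [0,4], so largest k = 4.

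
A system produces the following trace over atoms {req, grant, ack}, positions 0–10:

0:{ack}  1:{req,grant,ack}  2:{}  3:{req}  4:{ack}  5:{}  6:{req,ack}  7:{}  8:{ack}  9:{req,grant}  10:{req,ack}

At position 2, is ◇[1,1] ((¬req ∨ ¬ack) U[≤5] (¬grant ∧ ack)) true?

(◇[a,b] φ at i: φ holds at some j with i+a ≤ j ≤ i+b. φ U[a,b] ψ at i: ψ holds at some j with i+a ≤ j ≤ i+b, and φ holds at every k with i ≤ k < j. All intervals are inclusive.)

Check ((¬req ∨ ¬ack) U[≤5] (¬grant ∧ ack)) at each j in [3,3]:
  j=3: holds
Found at j=3 → formula holds.

True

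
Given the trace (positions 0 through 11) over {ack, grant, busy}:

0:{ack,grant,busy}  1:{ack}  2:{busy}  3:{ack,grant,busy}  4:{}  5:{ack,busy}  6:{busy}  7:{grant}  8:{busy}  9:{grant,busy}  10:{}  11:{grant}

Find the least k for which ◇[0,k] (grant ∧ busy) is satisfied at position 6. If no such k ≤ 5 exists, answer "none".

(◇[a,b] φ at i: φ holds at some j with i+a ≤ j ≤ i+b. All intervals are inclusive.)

3

Scan j = 6,7,… for (grant ∧ busy):
  j=6: fails
  j=7: fails
  j=8: fails
  j=9: holds
First hit at j=9, so smallest k = 9-6 = 3.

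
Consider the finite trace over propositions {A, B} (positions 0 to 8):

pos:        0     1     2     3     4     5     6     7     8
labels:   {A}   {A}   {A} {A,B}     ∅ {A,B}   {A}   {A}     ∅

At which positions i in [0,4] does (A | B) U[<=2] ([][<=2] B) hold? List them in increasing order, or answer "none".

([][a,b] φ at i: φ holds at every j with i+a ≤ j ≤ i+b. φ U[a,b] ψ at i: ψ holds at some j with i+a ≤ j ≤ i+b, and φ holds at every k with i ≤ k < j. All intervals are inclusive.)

Evaluate at each i in [0,4]:
  i=0: ✗ (no rhs in [0,2])
  i=1: ✗ (no rhs in [1,3])
  i=2: ✗ (no rhs in [2,4])
  i=3: ✗ (no rhs in [3,5])
  i=4: ✗ (no rhs in [4,6])

none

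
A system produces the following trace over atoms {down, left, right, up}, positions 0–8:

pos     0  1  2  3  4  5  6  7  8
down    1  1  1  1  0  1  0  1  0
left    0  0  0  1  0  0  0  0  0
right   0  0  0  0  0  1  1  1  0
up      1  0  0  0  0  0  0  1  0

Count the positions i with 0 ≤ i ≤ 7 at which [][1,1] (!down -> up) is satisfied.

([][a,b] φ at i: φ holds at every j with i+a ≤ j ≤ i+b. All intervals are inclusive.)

Evaluate at each i in [0,7]:
  i=0: ✓ (all of [1,1])
  i=1: ✓ (all of [2,2])
  i=2: ✓ (all of [3,3])
  i=3: ✗ (fails at j=4)
  i=4: ✓ (all of [5,5])
  i=5: ✗ (fails at j=6)
  i=6: ✓ (all of [7,7])
  i=7: ✗ (fails at j=8)
Positions where it holds: {0, 1, 2, 4, 6} → 5.

5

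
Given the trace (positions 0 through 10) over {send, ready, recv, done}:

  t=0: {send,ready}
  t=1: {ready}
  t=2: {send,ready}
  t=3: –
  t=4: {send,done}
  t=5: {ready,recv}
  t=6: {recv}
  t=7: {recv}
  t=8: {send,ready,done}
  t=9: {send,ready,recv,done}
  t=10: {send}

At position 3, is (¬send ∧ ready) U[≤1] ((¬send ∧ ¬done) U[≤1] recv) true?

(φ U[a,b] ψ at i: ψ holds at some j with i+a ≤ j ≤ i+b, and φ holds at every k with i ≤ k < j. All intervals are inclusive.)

No

Need some j in [3,4] with ((¬send ∧ ¬done) U[≤1] recv), and (¬send ∧ ready) at every k in [3,j-1].
  j=3: ((¬send ∧ ¬done) U[≤1] recv) — fails.
  j=4: ((¬send ∧ ¬done) U[≤1] recv) — fails.
No j in the window works → until fails.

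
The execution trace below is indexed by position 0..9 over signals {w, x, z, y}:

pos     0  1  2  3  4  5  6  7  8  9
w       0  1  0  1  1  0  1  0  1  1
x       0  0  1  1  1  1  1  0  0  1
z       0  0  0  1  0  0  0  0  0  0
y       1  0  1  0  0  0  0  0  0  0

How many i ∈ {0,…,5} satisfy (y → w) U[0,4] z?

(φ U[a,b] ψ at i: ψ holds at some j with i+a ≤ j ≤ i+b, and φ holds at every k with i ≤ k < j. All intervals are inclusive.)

1

Evaluate at each i in [0,5]:
  i=0: ✗ (lhs fails at k=0 before rhs at j=3)
  i=1: ✗ (lhs fails at k=2 before rhs at j=3)
  i=2: ✗ (lhs fails at k=2 before rhs at j=3)
  i=3: ✓ (rhs at j=3)
  i=4: ✗ (no rhs in [4,8])
  i=5: ✗ (no rhs in [5,9])
Positions where it holds: {3} → 1.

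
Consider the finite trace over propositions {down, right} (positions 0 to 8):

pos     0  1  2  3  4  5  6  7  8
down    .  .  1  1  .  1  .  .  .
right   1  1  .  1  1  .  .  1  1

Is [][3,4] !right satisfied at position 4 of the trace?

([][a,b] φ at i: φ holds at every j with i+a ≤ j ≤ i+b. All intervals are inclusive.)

Check !right at every j in [7,8]:
  j=7: false
  j=8: false
Fails at j=7 → formula fails.

False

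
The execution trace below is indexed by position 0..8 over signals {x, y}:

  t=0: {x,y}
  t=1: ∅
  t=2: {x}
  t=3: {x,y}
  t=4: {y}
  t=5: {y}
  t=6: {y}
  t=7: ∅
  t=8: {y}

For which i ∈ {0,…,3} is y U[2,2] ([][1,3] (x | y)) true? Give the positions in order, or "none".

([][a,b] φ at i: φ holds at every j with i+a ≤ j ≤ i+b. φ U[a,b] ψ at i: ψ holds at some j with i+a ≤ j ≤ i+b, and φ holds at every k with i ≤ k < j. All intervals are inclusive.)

none

Evaluate at each i in [0,3]:
  i=0: ✗ (lhs fails at k=1 before rhs at j=2)
  i=1: ✗ (lhs fails at k=1 before rhs at j=3)
  i=2: ✗ (no rhs in [4,4])
  i=3: ✗ (no rhs in [5,5])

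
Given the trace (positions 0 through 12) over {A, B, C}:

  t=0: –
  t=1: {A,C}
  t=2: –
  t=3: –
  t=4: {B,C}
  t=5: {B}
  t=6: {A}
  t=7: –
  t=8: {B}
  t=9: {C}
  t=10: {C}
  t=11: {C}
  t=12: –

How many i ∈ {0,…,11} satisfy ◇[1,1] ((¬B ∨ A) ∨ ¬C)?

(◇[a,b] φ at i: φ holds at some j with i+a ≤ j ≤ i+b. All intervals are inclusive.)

Evaluate at each i in [0,11]:
  i=0: ✓ (witness j=1)
  i=1: ✓ (witness j=2)
  i=2: ✓ (witness j=3)
  i=3: ✗ (none in [4,4])
  i=4: ✓ (witness j=5)
  i=5: ✓ (witness j=6)
  i=6: ✓ (witness j=7)
  i=7: ✓ (witness j=8)
  i=8: ✓ (witness j=9)
  i=9: ✓ (witness j=10)
  i=10: ✓ (witness j=11)
  i=11: ✓ (witness j=12)
Positions where it holds: {0, 1, 2, 4, 5, 6, 7, 8, 9, 10, 11} → 11.

11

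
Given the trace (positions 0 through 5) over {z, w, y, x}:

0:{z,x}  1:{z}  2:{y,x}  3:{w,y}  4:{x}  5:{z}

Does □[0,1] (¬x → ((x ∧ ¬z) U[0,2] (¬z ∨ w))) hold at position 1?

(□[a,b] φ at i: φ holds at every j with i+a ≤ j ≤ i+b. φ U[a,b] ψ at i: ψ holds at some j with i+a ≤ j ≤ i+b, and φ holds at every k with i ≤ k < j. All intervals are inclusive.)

Check (¬x → ((x ∧ ¬z) U[0,2] (¬z ∨ w))) at every j in [1,2]:
  j=1: antecedent true; consequent fails → ✗
  j=2: antecedent false → ✓
Fails at j=1 → formula fails.

No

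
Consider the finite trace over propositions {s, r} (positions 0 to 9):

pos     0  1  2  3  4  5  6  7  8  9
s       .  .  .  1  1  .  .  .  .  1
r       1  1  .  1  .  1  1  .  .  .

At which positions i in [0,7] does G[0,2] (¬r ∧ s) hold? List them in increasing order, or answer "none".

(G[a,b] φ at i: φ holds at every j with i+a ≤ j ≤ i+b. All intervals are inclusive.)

Evaluate at each i in [0,7]:
  i=0: ✗ (fails at j=0)
  i=1: ✗ (fails at j=1)
  i=2: ✗ (fails at j=2)
  i=3: ✗ (fails at j=3)
  i=4: ✗ (fails at j=5)
  i=5: ✗ (fails at j=5)
  i=6: ✗ (fails at j=6)
  i=7: ✗ (fails at j=7)

none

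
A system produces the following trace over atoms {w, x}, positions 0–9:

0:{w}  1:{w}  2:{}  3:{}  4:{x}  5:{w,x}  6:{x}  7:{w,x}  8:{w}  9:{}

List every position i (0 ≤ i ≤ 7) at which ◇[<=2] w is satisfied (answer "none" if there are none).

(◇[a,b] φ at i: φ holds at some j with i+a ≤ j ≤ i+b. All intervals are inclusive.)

0, 1, 3, 4, 5, 6, 7

Evaluate at each i in [0,7]:
  i=0: ✓ (witness j=0)
  i=1: ✓ (witness j=1)
  i=2: ✗ (none in [2,4])
  i=3: ✓ (witness j=5)
  i=4: ✓ (witness j=5)
  i=5: ✓ (witness j=5)
  i=6: ✓ (witness j=7)
  i=7: ✓ (witness j=7)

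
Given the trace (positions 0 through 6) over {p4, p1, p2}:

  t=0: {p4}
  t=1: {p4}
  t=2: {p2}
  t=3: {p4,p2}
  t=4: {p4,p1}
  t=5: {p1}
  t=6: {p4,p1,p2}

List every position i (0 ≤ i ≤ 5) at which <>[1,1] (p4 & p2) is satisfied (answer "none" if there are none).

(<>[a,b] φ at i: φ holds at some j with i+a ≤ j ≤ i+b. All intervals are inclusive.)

Evaluate at each i in [0,5]:
  i=0: ✗ (none in [1,1])
  i=1: ✗ (none in [2,2])
  i=2: ✓ (witness j=3)
  i=3: ✗ (none in [4,4])
  i=4: ✗ (none in [5,5])
  i=5: ✓ (witness j=6)

2, 5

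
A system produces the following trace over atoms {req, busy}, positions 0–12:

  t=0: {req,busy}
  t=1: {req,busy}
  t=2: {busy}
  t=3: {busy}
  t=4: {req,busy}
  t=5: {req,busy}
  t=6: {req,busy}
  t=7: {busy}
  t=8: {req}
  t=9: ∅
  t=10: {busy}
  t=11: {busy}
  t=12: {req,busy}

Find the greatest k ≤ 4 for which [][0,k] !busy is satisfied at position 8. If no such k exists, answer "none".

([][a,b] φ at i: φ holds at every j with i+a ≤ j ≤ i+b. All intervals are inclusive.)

!busy must hold from j=8 onward; find where it first fails.
  j=8: holds
  j=9: holds
  j=10: fails
Holds on [8,9], so largest k = 1.

1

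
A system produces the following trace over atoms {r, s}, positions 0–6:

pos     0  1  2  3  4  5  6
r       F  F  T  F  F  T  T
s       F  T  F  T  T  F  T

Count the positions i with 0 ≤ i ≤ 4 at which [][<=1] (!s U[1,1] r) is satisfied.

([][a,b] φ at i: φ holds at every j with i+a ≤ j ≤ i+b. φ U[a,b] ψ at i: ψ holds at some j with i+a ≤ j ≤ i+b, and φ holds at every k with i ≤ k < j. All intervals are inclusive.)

0

Evaluate at each i in [0,4]:
  i=0: ✗ (fails at j=0)
  i=1: ✗ (fails at j=1)
  i=2: ✗ (fails at j=2)
  i=3: ✗ (fails at j=3)
  i=4: ✗ (fails at j=4)
Positions where it holds: {} → 0.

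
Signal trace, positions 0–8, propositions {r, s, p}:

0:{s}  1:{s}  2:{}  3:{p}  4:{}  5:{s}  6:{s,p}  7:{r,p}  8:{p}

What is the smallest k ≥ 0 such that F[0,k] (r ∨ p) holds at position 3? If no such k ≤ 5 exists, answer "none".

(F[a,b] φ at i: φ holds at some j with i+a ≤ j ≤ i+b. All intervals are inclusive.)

Scan j = 3,4,… for (r ∨ p):
  j=3: holds
First hit at j=3, so smallest k = 3-3 = 0.

0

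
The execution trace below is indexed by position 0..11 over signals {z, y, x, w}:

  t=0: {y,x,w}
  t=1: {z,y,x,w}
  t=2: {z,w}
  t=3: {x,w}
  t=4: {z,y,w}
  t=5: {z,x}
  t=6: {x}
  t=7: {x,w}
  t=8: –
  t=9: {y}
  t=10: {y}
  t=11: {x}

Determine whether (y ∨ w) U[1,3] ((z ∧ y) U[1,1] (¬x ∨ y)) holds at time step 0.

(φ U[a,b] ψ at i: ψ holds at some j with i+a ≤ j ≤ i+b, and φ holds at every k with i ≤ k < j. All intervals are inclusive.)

True

Need some j in [1,3] with ((z ∧ y) U[1,1] (¬x ∨ y)), and (y ∨ w) at every k in [0,j-1].
  j=1: ((z ∧ y) U[1,1] (¬x ∨ y)) holds; (y ∨ w) holds at every k in [0,0] → satisfied.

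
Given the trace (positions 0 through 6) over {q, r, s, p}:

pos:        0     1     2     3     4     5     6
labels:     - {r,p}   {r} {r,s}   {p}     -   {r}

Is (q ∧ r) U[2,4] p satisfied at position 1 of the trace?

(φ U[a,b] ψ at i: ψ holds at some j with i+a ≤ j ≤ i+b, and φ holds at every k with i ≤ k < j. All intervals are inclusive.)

No

Need some j in [3,5] with p, and (q ∧ r) at every k in [1,j-1].
  j=3: p false.
  j=4: p holds, but (q ∧ r) fails at k=1 → not this j.
  j=5: p false.
No j in the window works → until fails.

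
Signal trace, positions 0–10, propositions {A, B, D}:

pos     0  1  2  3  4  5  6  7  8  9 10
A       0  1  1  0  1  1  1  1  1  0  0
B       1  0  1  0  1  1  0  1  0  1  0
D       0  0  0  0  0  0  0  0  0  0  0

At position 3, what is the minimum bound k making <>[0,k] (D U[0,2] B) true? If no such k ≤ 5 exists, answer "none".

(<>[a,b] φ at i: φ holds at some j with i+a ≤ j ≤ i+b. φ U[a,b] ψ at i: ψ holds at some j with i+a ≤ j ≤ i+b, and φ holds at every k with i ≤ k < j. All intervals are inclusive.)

1

Scan j = 3,4,… for (D U[0,2] B):
  j=3: fails
  j=4: holds
First hit at j=4, so smallest k = 4-3 = 1.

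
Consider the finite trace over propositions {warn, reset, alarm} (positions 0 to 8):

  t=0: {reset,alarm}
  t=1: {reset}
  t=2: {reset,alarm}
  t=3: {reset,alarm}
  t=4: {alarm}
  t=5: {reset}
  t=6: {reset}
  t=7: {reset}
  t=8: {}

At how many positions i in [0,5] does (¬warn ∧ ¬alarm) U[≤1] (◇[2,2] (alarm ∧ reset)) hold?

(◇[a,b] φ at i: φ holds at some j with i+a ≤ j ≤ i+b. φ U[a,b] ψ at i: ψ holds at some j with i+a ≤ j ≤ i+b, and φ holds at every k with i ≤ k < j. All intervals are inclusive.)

2

Evaluate at each i in [0,5]:
  i=0: ✓ (rhs at j=0)
  i=1: ✓ (rhs at j=1)
  i=2: ✗ (no rhs in [2,3])
  i=3: ✗ (no rhs in [3,4])
  i=4: ✗ (no rhs in [4,5])
  i=5: ✗ (no rhs in [5,6])
Positions where it holds: {0, 1} → 2.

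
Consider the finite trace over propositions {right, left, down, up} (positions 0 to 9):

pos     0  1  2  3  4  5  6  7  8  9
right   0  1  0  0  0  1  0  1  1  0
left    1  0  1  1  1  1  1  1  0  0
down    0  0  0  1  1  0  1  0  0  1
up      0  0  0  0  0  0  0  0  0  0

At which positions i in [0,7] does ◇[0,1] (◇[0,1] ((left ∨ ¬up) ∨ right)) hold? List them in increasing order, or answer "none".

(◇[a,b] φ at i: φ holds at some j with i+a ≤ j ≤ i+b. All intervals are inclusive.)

Evaluate at each i in [0,7]:
  i=0: ✓ (witness j=0)
  i=1: ✓ (witness j=1)
  i=2: ✓ (witness j=2)
  i=3: ✓ (witness j=3)
  i=4: ✓ (witness j=4)
  i=5: ✓ (witness j=5)
  i=6: ✓ (witness j=6)
  i=7: ✓ (witness j=7)

0, 1, 2, 3, 4, 5, 6, 7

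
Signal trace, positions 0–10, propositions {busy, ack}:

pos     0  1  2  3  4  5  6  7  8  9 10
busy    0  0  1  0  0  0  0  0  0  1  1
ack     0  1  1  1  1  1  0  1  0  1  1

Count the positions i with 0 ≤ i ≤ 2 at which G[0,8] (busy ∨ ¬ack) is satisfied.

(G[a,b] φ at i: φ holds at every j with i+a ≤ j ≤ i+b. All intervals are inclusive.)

0

Evaluate at each i in [0,2]:
  i=0: ✗ (fails at j=1)
  i=1: ✗ (fails at j=1)
  i=2: ✗ (fails at j=3)
Positions where it holds: {} → 0.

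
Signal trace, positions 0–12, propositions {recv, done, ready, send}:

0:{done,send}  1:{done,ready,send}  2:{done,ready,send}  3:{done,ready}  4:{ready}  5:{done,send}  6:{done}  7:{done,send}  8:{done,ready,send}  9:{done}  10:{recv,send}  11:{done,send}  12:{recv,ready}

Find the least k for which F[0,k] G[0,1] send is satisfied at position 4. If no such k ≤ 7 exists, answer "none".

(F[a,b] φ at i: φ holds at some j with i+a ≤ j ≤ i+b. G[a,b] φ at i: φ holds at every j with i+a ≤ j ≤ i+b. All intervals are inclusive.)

Scan j = 4,5,… for G[0,1] send:
  j=4: fails
  j=5: fails
  j=6: fails
  j=7: holds
First hit at j=7, so smallest k = 7-4 = 3.

3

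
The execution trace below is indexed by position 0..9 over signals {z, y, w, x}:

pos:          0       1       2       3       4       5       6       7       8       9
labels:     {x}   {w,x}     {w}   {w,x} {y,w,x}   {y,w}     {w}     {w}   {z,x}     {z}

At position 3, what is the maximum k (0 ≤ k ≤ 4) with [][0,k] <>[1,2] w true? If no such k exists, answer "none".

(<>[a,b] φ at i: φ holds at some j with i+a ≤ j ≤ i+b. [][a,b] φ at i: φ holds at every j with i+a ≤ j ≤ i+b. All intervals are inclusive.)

3

<>[1,2] w must hold from j=3 onward; find where it first fails.
  j=3: holds
  j=4: holds
  j=5: holds
  j=6: holds
  j=7: fails
Holds on [3,6], so largest k = 3.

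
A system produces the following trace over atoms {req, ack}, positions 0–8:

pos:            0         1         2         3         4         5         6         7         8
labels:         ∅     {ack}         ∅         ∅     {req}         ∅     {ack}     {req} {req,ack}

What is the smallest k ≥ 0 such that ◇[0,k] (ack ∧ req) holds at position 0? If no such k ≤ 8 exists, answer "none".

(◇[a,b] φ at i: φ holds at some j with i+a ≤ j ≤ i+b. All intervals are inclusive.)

Scan j = 0,1,… for (ack ∧ req):
  j=0: fails
  j=1: fails
  j=2: fails
  j=3: fails
  j=4: fails
  j=5: fails
  j=6: fails
  j=7: fails
  j=8: holds
First hit at j=8, so smallest k = 8-0 = 8.

8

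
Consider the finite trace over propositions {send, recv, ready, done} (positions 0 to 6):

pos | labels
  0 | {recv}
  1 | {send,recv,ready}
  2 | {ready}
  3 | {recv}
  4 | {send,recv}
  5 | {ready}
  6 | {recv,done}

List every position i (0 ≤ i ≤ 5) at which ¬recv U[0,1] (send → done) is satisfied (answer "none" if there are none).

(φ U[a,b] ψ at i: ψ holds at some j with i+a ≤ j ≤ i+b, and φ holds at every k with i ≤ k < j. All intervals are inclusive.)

0, 2, 3, 5

Evaluate at each i in [0,5]:
  i=0: ✓ (rhs at j=0)
  i=1: ✗ (lhs fails at k=1 before rhs at j=2)
  i=2: ✓ (rhs at j=2)
  i=3: ✓ (rhs at j=3)
  i=4: ✗ (lhs fails at k=4 before rhs at j=5)
  i=5: ✓ (rhs at j=5)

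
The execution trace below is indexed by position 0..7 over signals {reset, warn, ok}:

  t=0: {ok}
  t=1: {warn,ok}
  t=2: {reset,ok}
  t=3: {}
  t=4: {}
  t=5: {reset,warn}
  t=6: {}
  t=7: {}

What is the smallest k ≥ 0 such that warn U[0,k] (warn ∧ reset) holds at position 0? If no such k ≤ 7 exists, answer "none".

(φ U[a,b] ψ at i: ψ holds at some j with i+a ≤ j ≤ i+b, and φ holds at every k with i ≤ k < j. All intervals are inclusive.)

Need earliest j ≥ 0 with (warn ∧ reset), and warn at every k in [0,j-1].
  j=0: rhs fails.
  j=1: rhs fails.
  j=2: rhs fails.
  j=3: rhs fails.
  j=4: rhs fails.
  j=5: rhs holds but lhs fails at k=0.
  j=6: rhs fails.
  j=7: rhs fails.
No witness within the range → none.

none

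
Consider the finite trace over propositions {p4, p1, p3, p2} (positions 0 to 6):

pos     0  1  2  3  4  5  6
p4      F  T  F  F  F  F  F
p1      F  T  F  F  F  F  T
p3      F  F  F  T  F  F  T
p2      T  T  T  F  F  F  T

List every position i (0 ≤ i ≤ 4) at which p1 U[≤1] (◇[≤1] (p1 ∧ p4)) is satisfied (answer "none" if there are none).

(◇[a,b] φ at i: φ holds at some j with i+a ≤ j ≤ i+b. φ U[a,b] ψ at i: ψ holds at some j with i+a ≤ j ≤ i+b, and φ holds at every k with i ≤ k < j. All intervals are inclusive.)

Evaluate at each i in [0,4]:
  i=0: ✓ (rhs at j=0)
  i=1: ✓ (rhs at j=1)
  i=2: ✗ (no rhs in [2,3])
  i=3: ✗ (no rhs in [3,4])
  i=4: ✗ (no rhs in [4,5])

0, 1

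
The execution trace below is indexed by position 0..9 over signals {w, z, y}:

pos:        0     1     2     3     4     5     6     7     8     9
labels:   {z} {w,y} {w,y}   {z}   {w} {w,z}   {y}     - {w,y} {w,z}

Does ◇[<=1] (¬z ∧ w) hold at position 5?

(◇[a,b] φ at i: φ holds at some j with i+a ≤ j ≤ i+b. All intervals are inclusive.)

Does not hold

Check (¬z ∧ w) at each j in [5,6]:
  j=5: false
  j=6: false
No position in the window satisfies it → formula fails.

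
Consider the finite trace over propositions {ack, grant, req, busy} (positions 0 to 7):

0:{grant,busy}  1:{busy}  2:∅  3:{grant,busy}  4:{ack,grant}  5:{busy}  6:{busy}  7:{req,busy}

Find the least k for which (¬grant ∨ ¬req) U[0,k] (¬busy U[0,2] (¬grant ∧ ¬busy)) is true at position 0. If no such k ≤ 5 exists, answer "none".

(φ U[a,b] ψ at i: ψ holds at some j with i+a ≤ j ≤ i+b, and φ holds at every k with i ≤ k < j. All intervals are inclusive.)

2

Need earliest j ≥ 0 with (¬busy U[0,2] (¬grant ∧ ¬busy)), and (¬grant ∨ ¬req) at every k in [0,j-1].
  j=0: rhs fails.
  j=1: rhs fails.
  j=2: rhs holds; lhs holds on [0,1]. k = 2.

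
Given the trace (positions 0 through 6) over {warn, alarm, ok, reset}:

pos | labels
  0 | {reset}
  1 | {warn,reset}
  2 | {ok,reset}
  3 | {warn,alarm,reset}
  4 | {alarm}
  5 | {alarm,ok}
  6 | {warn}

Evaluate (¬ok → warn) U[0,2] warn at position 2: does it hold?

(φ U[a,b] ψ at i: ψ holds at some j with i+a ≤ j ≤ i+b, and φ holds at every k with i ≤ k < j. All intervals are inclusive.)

Yes

Need some j in [2,4] with warn, and (¬ok → warn) at every k in [2,j-1].
  j=2: warn false.
  j=3: warn holds; (¬ok → warn) holds at every k in [2,2] → satisfied.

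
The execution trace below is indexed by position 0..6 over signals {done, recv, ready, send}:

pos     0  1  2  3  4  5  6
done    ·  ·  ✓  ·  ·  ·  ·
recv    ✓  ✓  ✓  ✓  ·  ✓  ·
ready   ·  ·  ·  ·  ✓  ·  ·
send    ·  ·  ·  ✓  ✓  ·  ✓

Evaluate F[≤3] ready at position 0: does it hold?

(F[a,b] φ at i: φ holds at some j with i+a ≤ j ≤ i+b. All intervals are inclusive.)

Check ready at each j in [0,3]:
  j=0: false
  j=1: false
  j=2: false
  j=3: false
No position in the window satisfies it → formula fails.

False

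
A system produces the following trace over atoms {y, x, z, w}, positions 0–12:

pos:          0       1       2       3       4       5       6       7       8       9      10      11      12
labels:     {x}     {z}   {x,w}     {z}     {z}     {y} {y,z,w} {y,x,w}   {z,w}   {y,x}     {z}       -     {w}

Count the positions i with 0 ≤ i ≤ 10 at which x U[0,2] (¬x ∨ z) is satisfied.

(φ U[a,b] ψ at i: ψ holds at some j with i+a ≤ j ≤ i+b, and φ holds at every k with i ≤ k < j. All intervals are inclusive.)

Evaluate at each i in [0,10]:
  i=0: ✓ (rhs at j=1; lhs holds on [0,0])
  i=1: ✓ (rhs at j=1)
  i=2: ✓ (rhs at j=3; lhs holds on [2,2])
  i=3: ✓ (rhs at j=3)
  i=4: ✓ (rhs at j=4)
  i=5: ✓ (rhs at j=5)
  i=6: ✓ (rhs at j=6)
  i=7: ✓ (rhs at j=8; lhs holds on [7,7])
  i=8: ✓ (rhs at j=8)
  i=9: ✓ (rhs at j=10; lhs holds on [9,9])
  i=10: ✓ (rhs at j=10)
Positions where it holds: {0, 1, 2, 3, 4, 5, 6, 7, 8, 9, 10} → 11.

11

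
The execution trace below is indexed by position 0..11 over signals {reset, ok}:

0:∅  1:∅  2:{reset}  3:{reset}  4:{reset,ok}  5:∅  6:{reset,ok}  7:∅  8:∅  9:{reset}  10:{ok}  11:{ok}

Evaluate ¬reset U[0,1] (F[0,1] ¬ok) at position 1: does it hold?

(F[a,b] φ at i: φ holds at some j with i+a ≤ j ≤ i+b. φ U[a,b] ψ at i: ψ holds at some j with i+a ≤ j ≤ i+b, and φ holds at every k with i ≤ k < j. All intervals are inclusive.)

True

Need some j in [1,2] with F[0,1] ¬ok, and ¬reset at every k in [1,j-1].
  j=1: F[0,1] ¬ok holds; no prefix to check → satisfied.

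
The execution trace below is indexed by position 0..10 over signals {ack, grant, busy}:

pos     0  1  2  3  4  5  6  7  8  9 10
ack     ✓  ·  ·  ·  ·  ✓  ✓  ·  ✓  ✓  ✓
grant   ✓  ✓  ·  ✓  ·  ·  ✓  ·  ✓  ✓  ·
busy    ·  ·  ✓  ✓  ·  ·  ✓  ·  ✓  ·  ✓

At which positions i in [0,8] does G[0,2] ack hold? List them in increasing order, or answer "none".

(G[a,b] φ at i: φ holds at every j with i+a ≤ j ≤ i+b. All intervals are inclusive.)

8

Evaluate at each i in [0,8]:
  i=0: ✗ (fails at j=1)
  i=1: ✗ (fails at j=1)
  i=2: ✗ (fails at j=2)
  i=3: ✗ (fails at j=3)
  i=4: ✗ (fails at j=4)
  i=5: ✗ (fails at j=7)
  i=6: ✗ (fails at j=7)
  i=7: ✗ (fails at j=7)
  i=8: ✓ (all of [8,10])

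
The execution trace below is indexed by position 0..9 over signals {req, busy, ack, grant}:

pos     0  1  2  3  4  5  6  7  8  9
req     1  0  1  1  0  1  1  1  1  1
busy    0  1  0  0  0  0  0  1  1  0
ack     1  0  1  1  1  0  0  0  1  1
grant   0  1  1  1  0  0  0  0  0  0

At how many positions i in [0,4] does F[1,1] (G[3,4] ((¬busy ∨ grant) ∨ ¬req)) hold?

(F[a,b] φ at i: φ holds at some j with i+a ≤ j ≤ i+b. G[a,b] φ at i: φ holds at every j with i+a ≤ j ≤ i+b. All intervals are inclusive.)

Evaluate at each i in [0,4]:
  i=0: ✓ (witness j=1)
  i=1: ✓ (witness j=2)
  i=2: ✗ (none in [3,3])
  i=3: ✗ (none in [4,4])
  i=4: ✗ (none in [5,5])
Positions where it holds: {0, 1} → 2.

2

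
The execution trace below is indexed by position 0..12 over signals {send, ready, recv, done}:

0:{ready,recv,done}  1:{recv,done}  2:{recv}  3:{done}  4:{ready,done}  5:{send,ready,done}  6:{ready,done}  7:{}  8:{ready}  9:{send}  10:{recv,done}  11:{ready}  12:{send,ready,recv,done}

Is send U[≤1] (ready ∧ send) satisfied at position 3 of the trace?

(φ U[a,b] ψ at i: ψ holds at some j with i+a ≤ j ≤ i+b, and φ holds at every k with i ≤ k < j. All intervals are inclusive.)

Need some j in [3,4] with (ready ∧ send), and send at every k in [3,j-1].
  j=3: (ready ∧ send) false.
  j=4: (ready ∧ send) false.
No j in the window works → until fails.

Does not hold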